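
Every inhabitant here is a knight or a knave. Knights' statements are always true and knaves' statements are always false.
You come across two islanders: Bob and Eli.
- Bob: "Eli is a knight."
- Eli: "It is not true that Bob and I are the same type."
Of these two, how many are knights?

0

The unique consistent assignment is Bob=knave, Eli=knave.
That has 0 knights.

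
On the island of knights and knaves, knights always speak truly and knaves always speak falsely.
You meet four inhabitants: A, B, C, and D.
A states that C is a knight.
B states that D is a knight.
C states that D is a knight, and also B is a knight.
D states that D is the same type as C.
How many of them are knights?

4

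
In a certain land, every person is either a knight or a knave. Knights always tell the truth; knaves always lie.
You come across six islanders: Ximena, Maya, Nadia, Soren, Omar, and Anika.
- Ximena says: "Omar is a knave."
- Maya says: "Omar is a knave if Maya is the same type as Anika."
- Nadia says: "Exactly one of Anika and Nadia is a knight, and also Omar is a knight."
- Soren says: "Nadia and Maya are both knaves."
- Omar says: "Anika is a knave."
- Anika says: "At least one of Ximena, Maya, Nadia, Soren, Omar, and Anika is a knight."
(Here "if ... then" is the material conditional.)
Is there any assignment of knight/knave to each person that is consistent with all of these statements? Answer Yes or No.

Yes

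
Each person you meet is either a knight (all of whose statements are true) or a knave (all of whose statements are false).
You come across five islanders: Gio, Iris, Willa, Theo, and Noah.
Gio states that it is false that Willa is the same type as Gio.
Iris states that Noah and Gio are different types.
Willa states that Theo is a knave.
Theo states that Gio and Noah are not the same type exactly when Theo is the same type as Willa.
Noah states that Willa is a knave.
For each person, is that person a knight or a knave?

As a knight, Gio's statement "it is false that Willa is the same type as Gio" should be True; it is.
Since Iris is a knave, "Noah and Gio are different types" needs to be false, which holds.
Willa (knave): "Theo is a knave" — false. ✓
Theo is a knight, so "Gio and Noah are not the same type exactly when Theo is the same type as Willa" must be True — and it is.
Noah is a knight, and the claim "Willa is a knave" is indeed True.

Gio is a knight, Iris is a knave, Willa is a knave, Theo is a knight, and Noah is a knight.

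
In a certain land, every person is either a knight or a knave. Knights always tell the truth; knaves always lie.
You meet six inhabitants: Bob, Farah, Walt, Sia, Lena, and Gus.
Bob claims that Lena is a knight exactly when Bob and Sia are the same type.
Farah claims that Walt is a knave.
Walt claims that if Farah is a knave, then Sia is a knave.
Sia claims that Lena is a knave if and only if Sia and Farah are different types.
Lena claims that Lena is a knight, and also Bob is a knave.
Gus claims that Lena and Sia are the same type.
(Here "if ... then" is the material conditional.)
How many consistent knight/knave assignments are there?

2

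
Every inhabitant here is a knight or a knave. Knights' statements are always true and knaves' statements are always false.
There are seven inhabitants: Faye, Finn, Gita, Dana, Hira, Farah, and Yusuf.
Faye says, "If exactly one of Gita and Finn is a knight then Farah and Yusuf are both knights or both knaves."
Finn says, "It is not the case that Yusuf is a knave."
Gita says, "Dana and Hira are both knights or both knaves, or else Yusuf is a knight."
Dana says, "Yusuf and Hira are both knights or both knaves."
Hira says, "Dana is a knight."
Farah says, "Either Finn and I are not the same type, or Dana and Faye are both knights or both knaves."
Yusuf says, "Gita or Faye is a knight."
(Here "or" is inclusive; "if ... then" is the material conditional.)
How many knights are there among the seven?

The unique consistent assignment is Faye=knight, Finn=knight, Gita=knight, Dana=knight, Hira=knight, Farah=knight, Yusuf=knight.
That has 7 knights.

7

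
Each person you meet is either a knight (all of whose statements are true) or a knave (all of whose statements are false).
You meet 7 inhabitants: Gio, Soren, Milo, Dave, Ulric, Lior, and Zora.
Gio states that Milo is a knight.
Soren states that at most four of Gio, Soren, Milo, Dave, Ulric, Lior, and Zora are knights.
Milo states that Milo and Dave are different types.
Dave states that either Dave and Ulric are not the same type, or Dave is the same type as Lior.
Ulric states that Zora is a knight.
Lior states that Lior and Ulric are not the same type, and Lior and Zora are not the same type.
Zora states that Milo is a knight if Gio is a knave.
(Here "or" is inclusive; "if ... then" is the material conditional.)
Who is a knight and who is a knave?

Gio is a knave, Soren is a knight, Milo is a knave, Dave is a knave, Ulric is a knave, Lior is a knight, and Zora is a knave.

Gio is a knave; "Milo is a knight" is false, as required.
Soren is a knight; "at most four of Gio, Soren, Milo, Dave, Ulric, Lior, and Zora are knights" is true, as required.
Milo is a knave; "Milo and Dave are different types" is false, as required.
Dave (knave): "either Dave and Ulric are not the same type, or Dave is the same type as Lior" — false. ✓
Ulric (knave): "Zora is a knight" — false. ✓
As a knight, Lior's statement "Lior and Ulric are not the same type, and Lior and Zora are not the same type" should be true; it is.
As a knave, Zora's statement "Milo is a knight if Gio is a knave" should be false; it is.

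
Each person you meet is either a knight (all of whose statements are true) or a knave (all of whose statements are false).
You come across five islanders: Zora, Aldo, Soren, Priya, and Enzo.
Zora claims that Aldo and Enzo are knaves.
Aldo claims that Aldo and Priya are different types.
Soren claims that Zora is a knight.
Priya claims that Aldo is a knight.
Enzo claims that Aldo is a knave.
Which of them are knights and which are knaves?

Zora is a knave, Aldo is a knave, Soren is a knave, Priya is a knave, and Enzo is a knight.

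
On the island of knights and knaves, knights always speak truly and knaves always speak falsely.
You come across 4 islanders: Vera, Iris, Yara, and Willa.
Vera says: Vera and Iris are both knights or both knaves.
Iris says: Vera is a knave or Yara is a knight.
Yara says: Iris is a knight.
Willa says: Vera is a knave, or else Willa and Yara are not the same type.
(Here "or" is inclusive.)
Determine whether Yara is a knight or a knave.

Yara is a knight.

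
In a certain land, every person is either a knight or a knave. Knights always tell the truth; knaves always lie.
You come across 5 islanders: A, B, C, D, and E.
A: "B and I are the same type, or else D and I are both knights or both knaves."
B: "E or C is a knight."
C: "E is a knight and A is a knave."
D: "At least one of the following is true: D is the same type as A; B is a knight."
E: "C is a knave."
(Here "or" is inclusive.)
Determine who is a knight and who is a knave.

A is a knight, B is a knight, C is a knave, D is a knight, and E is a knight.

Suppose A is a knave. Then A's statement "B and I are the same type, or else D and I are both knights or both knaves" would have to be false. Checking the 16 ways to assign the others, none is consistent with every speaker.
(For instance, with B=knight, C=knave, D=knight, E=knight, C's claim "E is a knight and A is a knave" comes out true where it would need to be false.)
So A must be a knight, making "B and I are the same type, or else D and I are both knights or both knaves" true. Taking A=knight, B=knight, C=knave, D=knight, E=knight, each remaining statement checks out:
  B (knight): "E or C is a knight" — true. ✓
  C (knave): "E is a knight and A is a knave" — false. ✓
  D (knight): "at least one of the following is true: D is the same type as A; B is a knight" — true. ✓
  E (knight): "C is a knave" — true. ✓
This is the unique consistent assignment.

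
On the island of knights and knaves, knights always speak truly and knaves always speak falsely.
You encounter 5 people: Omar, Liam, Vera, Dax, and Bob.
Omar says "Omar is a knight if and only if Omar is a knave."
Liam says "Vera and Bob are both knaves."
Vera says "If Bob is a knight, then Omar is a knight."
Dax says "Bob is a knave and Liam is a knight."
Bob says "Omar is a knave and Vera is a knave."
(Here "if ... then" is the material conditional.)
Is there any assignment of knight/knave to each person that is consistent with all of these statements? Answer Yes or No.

One consistent assignment: Omar=knave, Liam=knave, Vera=knight, Dax=knave, Bob=knave.

Yes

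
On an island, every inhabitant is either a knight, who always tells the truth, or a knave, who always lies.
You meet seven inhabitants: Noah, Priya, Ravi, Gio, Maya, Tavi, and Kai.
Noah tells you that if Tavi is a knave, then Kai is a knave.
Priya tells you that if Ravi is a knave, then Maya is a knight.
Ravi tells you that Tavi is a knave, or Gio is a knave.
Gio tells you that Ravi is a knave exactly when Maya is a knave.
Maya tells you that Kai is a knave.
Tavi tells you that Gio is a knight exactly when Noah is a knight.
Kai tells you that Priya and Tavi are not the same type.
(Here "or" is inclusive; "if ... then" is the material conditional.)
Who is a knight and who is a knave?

As a knight, Noah's statement "if Tavi is a knave, then Kai is a knave" should be True; it is.
Since Priya is a knave, "if Ravi is a knave, then Maya is a knight" needs to be False, which holds.
Ravi is a knave; "Tavi is a knave, or Gio is a knave" is False, as required.
Gio is a knight, and the claim "Ravi is a knave exactly when Maya is a knave" is indeed True.
Maya is a knave, and the claim "Kai is a knave" is indeed False.
Tavi is a knight; "Gio is a knight exactly when Noah is a knight" is True, as required.
Kai (knight): "Priya and Tavi are not the same type" — True. ✓

Knights: Noah, Gio, Tavi, and Kai. Knaves: Priya, Ravi, and Maya.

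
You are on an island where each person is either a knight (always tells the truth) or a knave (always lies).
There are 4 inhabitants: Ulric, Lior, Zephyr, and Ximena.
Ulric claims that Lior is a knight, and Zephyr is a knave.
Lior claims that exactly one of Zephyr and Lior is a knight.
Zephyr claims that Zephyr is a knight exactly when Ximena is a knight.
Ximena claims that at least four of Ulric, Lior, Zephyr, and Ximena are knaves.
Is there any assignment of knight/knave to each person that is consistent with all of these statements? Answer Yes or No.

Checking all 16 assignments, each has at least one speaker whose statement's truth value contradicts their type.

No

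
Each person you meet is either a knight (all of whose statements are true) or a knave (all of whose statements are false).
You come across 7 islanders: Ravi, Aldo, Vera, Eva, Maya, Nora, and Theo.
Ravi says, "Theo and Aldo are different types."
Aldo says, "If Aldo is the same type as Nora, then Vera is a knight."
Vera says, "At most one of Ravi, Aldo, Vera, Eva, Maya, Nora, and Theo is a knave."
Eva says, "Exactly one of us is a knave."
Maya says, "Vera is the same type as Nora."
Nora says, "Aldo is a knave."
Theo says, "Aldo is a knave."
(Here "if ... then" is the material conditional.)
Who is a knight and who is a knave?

Ravi is a knight, Aldo is a knight, Vera is a knave, Eva is a knave, Maya is a knight, Nora is a knave, and Theo is a knave.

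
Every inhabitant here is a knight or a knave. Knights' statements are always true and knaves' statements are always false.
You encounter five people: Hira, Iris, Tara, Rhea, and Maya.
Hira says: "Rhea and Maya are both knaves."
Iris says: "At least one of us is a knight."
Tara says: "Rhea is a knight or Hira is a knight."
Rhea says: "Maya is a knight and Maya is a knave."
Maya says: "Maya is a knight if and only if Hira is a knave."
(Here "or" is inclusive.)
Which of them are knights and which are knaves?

Suppose Hira is a knight. Then Hira's statement "Rhea and Maya are both knaves" would have to be true. Checking the 16 ways to assign the others, none is consistent with every speaker.
(For instance, with Iris=knight, Tara=knave, Rhea=knave, Maya=knight, Hira's claim "Rhea and Maya are both knaves" comes out false where it would need to be true.)
So Hira must be a knave, making "Rhea and Maya are both knaves" false. Taking Hira=knave, Iris=knight, Tara=knave, Rhea=knave, Maya=knight, each remaining statement checks out:
  Iris (knight): "at least one of us is a knight" — true. ✓
  Tara (knave): "Rhea is a knight or Hira is a knight" — false. ✓
  Rhea (knave): "Maya is a knight and Maya is a knave" — false. ✓
  Maya (knight): "Maya is a knight if and only if Hira is a knave" — true. ✓
This is the unique consistent assignment.

Hira is a knave, Iris is a knight, Tara is a knave, Rhea is a knave, and Maya is a knight.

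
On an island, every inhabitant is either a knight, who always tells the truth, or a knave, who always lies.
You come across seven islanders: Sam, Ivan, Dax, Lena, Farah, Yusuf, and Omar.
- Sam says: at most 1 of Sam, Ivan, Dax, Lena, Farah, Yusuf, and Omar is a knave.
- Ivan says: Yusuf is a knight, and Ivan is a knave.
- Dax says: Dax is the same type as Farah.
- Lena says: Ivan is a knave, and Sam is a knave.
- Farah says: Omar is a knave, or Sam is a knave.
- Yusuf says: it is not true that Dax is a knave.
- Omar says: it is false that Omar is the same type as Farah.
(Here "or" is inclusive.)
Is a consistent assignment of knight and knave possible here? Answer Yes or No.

No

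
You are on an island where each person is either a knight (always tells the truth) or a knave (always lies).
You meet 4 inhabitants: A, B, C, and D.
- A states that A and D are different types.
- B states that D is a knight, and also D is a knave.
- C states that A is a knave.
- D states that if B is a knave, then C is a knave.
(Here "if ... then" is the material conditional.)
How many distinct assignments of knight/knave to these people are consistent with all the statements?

1

Consistent assignments:
  A=knave, B=knave, C=knight, D=knave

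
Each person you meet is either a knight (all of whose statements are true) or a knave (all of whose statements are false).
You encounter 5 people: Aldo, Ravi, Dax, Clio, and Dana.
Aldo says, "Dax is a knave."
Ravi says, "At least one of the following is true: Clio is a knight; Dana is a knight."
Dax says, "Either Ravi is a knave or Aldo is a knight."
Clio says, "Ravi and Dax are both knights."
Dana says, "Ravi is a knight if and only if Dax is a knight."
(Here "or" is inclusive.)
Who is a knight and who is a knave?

Suppose Aldo is a knight. Then Aldo's statement "Dax is a knave" would have to be true. Checking the 16 ways to assign the others, none is consistent with every speaker.
(For instance, with Ravi=knave, Dax=knight, Clio=knave, Dana=knave, Aldo's claim "Dax is a knave" comes out false where it would need to be true.)
So Aldo must be a knave, making "Dax is a knave" false. Taking Aldo=knave, Ravi=knave, Dax=knight, Clio=knave, Dana=knave, each remaining statement checks out:
  Ravi (knave): "at least one of the following is true: Clio is a knight; Dana is a knight" — false. ✓
  Dax (knight): "either Ravi is a knave or Aldo is a knight" — true. ✓
  Clio (knave): "Ravi and Dax are both knights" — false. ✓
  Dana (knave): "Ravi is a knight if and only if Dax is a knight" — false. ✓
This is the unique consistent assignment.

Aldo is a knave, Ravi is a knave, Dax is a knight, Clio is a knave, and Dana is a knave.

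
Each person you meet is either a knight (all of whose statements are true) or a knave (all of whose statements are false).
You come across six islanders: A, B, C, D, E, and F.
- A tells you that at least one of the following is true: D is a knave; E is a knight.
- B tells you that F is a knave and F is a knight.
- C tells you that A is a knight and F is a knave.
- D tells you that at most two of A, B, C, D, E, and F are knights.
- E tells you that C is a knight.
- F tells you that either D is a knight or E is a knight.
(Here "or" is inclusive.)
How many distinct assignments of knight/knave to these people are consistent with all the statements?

1

Consistent assignments:
  A=knave, B=knave, C=knave, D=knight, E=knave, F=knight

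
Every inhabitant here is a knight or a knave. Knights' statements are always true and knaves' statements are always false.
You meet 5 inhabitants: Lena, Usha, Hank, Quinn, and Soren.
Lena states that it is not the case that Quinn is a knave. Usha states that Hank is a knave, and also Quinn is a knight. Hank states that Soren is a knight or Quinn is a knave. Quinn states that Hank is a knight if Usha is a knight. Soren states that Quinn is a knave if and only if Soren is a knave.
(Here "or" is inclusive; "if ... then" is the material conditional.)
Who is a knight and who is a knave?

Knights: Lena, Hank, Quinn, and Soren. Knaves: Usha.

Lena is a knight, so "it is not the case that Quinn is a knave" must be True — and it is.
As a knave, Usha's statement "Hank is a knave, and also Quinn is a knight" should be False; it is.
Hank is a knight, so "Soren is a knight or Quinn is a knave" must be True — and it is.
As a knight, Quinn's statement "Hank is a knight if Usha is a knight" should be True; it is.
As a knight, Soren's statement "Quinn is a knave if and only if Soren is a knave" should be True; it is.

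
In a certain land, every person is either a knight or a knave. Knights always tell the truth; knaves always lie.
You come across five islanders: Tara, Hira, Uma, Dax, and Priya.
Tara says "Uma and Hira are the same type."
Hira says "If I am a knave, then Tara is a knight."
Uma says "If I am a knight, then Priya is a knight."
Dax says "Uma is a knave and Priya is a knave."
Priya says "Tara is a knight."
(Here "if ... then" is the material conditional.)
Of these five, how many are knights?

4

The unique consistent assignment is Tara=knight, Hira=knight, Uma=knight, Dax=knave, Priya=knight.
That has 4 knights.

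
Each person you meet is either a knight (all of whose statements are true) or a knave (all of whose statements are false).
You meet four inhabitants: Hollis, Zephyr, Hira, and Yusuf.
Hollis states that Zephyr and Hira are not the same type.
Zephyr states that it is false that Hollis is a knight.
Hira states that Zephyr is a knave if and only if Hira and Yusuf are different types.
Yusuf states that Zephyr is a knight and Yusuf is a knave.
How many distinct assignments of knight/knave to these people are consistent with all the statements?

1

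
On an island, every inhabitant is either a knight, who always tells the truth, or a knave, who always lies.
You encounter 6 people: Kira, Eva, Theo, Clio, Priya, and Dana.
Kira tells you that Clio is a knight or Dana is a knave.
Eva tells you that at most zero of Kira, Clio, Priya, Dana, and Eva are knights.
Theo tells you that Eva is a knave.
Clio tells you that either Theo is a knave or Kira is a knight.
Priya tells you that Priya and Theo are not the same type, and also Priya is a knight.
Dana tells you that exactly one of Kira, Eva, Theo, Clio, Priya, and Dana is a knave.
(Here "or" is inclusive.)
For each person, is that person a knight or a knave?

Kira is a knight, Eva is a knave, Theo is a knight, Clio is a knight, Priya is a knave, and Dana is a knave.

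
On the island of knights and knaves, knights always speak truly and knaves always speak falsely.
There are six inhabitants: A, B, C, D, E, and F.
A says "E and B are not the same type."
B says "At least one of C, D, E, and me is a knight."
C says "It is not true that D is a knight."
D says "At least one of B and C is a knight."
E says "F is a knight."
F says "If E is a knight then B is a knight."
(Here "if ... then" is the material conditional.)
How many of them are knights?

The unique consistent assignment is A=knave, B=knight, C=knave, D=knight, E=knight, F=knight.
That has 4 knights.

4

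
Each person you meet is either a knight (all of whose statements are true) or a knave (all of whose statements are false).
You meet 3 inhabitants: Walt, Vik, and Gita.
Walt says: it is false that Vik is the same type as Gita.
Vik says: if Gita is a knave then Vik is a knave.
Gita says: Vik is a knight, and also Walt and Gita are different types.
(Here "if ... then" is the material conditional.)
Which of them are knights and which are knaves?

Walt is a knave, Vik is a knight, and Gita is a knight.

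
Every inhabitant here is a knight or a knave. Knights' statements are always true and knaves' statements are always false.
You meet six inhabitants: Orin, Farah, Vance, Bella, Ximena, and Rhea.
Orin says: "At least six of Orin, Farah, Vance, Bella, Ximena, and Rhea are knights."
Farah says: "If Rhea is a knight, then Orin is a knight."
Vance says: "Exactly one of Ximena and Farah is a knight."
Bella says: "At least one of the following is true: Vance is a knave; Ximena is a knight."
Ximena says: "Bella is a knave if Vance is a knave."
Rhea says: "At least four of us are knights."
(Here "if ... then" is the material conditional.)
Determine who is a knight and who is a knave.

Orin is a knave, Farah is a knave, Vance is a knight, Bella is a knight, Ximena is a knight, and Rhea is a knight.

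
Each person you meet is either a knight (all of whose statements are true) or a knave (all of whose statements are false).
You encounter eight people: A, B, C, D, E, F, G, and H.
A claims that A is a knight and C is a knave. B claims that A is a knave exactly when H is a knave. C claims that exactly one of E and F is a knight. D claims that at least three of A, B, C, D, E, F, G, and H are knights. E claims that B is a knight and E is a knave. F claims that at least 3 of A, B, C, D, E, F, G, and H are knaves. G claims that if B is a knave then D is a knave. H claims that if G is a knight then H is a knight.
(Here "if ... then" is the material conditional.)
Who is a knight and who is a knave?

A is a knave, so "A is a knight and C is a knave" must be False — and it is.
As a knave, B's statement "A is a knave exactly when H is a knave" should be False; it is.
C is a knight, so "exactly one of E and F is a knight" must be true — and it is.
Since D is a knight, "at least three of A, B, C, D, E, F, G, and H are knights" needs to be true, which holds.
As a knave, E's statement "B is a knight and E is a knave" should be False; it is.
F is a knight, and the claim "at least 3 of A, B, C, D, E, F, G, and H are knaves" is indeed true.
G is a knave; "if B is a knave then D is a knave" is False, as required.
Since H is a knight, "if G is a knight then H is a knight" needs to be true, which holds.

A is a knave, B is a knave, C is a knight, D is a knight, E is a knave, F is a knight, G is a knave, and H is a knight.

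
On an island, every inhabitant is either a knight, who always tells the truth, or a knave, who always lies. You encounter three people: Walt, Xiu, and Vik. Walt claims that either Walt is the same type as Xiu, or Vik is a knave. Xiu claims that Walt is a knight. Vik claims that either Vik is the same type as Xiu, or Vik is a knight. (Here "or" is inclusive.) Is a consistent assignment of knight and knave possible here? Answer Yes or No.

Yes

One consistent assignment: Walt=knight, Xiu=knight, Vik=knight.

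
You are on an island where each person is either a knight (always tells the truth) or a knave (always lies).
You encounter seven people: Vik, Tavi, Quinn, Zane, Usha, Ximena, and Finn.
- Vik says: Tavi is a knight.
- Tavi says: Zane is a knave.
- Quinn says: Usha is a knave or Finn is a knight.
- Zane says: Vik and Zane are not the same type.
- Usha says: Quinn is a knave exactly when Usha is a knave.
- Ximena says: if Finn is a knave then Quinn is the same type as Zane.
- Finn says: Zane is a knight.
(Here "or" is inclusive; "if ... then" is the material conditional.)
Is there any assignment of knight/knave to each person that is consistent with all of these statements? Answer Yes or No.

Yes

One consistent assignment: Vik=knave, Tavi=knave, Quinn=knight, Zane=knight, Usha=knight, Ximena=knight, Finn=knight.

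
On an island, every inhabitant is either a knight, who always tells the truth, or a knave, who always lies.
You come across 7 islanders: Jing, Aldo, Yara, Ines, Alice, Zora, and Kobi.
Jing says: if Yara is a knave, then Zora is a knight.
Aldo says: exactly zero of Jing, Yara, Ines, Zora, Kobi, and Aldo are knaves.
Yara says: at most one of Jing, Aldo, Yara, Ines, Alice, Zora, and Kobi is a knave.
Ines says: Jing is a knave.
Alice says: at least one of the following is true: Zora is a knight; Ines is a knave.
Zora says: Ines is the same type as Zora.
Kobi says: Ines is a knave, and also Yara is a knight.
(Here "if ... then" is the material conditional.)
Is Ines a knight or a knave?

Consistent assignments: {Jing=knave, Aldo=knave, Yara=knave, Ines=knight, Alice=knave, Zora=knave, Kobi=knave}
In every consistent assignment, Ines is a knight.

Ines is a knight.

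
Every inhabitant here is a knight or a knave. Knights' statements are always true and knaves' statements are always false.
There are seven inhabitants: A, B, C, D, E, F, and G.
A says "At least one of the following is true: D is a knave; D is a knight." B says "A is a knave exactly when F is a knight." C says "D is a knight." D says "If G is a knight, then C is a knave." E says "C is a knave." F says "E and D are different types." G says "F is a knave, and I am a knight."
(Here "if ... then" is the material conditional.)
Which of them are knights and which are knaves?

A is a knight, so "at least one of the following is true: D is a knave; D is a knight" must be True — and it is.
B (knave): "A is a knave exactly when F is a knight" — false. ✓
C is a knight, so "D is a knight" must be True — and it is.
D is a knight, and the claim "if G is a knight, then C is a knave" is indeed True.
E is a knave, so "C is a knave" must be false — and it is.
F (knight): "E and D are different types" — True. ✓
G is a knave; "F is a knave, and I am a knight" is false, as required.

A is a knight, B is a knave, C is a knight, D is a knight, E is a knave, F is a knight, and G is a knave.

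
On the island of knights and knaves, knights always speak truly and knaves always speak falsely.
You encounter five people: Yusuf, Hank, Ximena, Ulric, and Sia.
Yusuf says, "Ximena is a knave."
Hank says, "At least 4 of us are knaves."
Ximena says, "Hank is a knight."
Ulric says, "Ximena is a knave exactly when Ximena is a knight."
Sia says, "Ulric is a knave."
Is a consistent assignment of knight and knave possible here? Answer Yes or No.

Yes

One consistent assignment: Yusuf=knight, Hank=knave, Ximena=knave, Ulric=knave, Sia=knight.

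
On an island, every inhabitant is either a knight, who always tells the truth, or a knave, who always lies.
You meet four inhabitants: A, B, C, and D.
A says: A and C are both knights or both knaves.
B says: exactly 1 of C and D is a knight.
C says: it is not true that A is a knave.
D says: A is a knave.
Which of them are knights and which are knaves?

A is a knight, B is a knight, C is a knight, and D is a knave.

A is a knight; "A and C are both knights or both knaves" is True, as required.
As a knight, B's statement "exactly 1 of C and D is a knight" should be True; it is.
C is a knight, so "it is not true that A is a knave" must be True — and it is.
D is a knave, so "A is a knave" must be false — and it is.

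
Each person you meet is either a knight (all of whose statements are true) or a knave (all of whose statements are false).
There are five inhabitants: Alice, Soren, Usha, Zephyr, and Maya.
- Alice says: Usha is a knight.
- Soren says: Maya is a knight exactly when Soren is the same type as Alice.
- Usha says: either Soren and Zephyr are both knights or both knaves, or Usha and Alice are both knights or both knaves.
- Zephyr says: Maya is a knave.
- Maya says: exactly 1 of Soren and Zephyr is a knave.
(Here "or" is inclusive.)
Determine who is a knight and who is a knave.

Alice is a knight, Soren is a knight, Usha is a knight, Zephyr is a knave, and Maya is a knight.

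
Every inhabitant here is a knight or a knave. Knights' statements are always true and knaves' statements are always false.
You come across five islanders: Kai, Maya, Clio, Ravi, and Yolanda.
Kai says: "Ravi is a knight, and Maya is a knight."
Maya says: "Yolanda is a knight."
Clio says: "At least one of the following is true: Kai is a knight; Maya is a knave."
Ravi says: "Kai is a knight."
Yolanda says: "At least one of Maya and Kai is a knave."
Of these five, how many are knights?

The unique consistent assignment is Kai=knave, Maya=knight, Clio=knave, Ravi=knave, Yolanda=knight.
That has 2 knights.

2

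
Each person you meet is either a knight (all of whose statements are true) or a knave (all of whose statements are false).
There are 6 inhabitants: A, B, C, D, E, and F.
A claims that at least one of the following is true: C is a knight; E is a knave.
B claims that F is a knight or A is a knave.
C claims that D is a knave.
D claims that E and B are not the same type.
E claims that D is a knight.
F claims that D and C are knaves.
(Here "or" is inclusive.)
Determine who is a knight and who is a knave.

A is a knight, B is a knave, C is a knight, D is a knave, E is a knave, and F is a knave.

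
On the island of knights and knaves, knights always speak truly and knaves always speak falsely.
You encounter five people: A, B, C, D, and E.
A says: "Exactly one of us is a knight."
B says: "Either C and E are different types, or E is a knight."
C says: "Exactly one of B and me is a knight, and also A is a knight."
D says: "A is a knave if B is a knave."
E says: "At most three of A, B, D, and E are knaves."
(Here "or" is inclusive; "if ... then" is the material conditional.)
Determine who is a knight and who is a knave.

A is a knave, B is a knight, C is a knave, D is a knight, and E is a knight.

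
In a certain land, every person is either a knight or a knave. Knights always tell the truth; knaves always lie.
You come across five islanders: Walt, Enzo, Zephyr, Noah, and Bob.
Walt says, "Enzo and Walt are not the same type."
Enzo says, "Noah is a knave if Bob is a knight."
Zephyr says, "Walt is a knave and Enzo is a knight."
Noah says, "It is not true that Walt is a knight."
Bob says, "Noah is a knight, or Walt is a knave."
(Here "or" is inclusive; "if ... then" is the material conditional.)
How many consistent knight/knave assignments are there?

Consistent assignments:
  Walt=knave, Enzo=knave, Zephyr=knave, Noah=knight, Bob=knight

1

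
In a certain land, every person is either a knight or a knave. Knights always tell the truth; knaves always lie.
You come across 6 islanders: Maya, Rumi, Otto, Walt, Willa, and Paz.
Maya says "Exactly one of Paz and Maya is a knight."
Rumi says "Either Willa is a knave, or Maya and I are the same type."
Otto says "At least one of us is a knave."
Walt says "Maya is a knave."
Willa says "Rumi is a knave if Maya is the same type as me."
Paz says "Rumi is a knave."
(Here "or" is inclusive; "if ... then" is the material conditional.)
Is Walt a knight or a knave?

Consistent assignments: {Maya=knave, Rumi=knight, Otto=knight, Walt=knight, Willa=knave, Paz=knave}
In every consistent assignment, Walt is a knight.

Walt is a knight.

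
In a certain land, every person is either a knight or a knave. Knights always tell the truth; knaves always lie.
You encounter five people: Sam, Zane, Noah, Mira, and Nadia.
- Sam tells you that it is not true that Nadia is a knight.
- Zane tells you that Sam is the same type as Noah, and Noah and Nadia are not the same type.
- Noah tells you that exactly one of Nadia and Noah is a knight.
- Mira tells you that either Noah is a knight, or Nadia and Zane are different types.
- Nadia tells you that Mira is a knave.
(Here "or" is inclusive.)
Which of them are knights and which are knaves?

Suppose Sam is a knave. Then Sam's statement "it is not true that Nadia is a knight" would have to be false. Checking the 16 ways to assign the others, none is consistent with every speaker.
(For instance, with Zane=knight, Noah=knight, Mira=knight, Nadia=knave, Sam's claim "it is not true that Nadia is a knight" comes out true where it would need to be false.)
So Sam must be a knight, making "it is not true that Nadia is a knight" true. Taking Sam=knight, Zane=knight, Noah=knight, Mira=knight, Nadia=knave, each remaining statement checks out:
  Zane (knight): "Sam is the same type as Noah, and Noah and Nadia are not the same type" — true. ✓
  Noah (knight): "exactly one of Nadia and Noah is a knight" — true. ✓
  Mira (knight): "either Noah is a knight, or Nadia and Zane are different types" — true. ✓
  Nadia (knave): "Mira is a knave" — false. ✓
This is the unique consistent assignment.

Knights: Sam, Zane, Noah, and Mira. Knaves: Nadia.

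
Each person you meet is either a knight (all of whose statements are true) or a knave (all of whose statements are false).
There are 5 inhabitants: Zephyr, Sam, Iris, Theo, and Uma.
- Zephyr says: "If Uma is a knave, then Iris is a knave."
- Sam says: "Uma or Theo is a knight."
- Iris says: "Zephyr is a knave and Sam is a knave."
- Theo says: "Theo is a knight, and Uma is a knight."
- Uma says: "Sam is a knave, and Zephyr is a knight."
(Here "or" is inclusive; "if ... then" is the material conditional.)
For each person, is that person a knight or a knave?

Knights: Iris. Knaves: Zephyr, Sam, Theo, and Uma.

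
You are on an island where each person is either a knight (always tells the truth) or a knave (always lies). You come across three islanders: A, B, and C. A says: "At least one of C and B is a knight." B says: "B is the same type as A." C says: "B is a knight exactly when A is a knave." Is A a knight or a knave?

A is a knight.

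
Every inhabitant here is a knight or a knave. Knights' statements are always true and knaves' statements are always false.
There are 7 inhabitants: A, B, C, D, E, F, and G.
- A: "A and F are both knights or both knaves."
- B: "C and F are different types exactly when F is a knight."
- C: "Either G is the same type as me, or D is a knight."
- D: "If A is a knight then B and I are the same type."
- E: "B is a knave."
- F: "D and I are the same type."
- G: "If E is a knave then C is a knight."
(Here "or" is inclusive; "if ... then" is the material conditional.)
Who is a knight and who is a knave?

As a knave, A's statement "A and F are both knights or both knaves" should be false; it is.
B is a knave, so "C and F are different types exactly when F is a knight" must be false — and it is.
As a knight, C's statement "either G is the same type as me, or D is a knight" should be True; it is.
D is a knight; "if A is a knight then B and I are the same type" is True, as required.
As a knight, E's statement "B is a knave" should be True; it is.
As a knight, F's statement "D and I are the same type" should be True; it is.
Since G is a knight, "if E is a knave then C is a knight" needs to be True, which holds.

A is a knave, B is a knave, C is a knight, D is a knight, E is a knight, F is a knight, and G is a knight.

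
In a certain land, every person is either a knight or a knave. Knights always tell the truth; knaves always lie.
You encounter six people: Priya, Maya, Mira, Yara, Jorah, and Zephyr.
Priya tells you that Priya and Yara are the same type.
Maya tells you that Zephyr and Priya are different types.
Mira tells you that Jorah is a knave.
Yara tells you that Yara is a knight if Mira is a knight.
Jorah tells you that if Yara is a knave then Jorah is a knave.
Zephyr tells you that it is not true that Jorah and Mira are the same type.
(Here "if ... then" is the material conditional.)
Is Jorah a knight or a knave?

Jorah is a knight.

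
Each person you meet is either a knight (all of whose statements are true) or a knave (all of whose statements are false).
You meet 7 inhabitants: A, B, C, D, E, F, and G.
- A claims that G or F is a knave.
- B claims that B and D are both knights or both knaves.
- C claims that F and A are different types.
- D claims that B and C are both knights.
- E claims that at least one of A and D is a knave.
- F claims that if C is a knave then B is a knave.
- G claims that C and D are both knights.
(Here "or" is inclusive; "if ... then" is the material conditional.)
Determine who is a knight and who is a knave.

A is a knave, B is a knight, C is a knight, D is a knight, E is a knight, F is a knight, and G is a knight.

Since A is a knave, "G or F is a knave" needs to be False, which holds.
B is a knight; "B and D are both knights or both knaves" is true, as required.
Since C is a knight, "F and A are different types" needs to be true, which holds.
As a knight, D's statement "B and C are both knights" should be true; it is.
E is a knight; "at least one of A and D is a knave" is true, as required.
F (knight): "if C is a knave then B is a knave" — true. ✓
G is a knight, and the claim "C and D are both knights" is indeed true.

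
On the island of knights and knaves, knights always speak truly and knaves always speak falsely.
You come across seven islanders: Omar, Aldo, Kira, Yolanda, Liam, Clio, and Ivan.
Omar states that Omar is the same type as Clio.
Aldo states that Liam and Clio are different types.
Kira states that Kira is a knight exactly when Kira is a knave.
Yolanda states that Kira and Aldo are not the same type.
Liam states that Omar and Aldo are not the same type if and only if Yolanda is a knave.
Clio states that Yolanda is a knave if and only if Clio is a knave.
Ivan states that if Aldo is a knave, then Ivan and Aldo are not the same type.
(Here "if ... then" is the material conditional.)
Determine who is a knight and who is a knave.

Omar is a knave, so "Omar is the same type as Clio" must be False — and it is.
Aldo is a knight, so "Liam and Clio are different types" must be true — and it is.
Since Kira is a knave, "Kira is a knight exactly when Kira is a knave" needs to be False, which holds.
Yolanda (knight): "Kira and Aldo are not the same type" — true. ✓
Liam is a knave, and the claim "Omar and Aldo are not the same type if and only if Yolanda is a knave" is indeed False.
Clio (knight): "Yolanda is a knave if and only if Clio is a knave" — true. ✓
Ivan (knight): "if Aldo is a knave, then Ivan and Aldo are not the same type" — true. ✓

Knights: Aldo, Yolanda, Clio, and Ivan. Knaves: Omar, Kira, and Liam.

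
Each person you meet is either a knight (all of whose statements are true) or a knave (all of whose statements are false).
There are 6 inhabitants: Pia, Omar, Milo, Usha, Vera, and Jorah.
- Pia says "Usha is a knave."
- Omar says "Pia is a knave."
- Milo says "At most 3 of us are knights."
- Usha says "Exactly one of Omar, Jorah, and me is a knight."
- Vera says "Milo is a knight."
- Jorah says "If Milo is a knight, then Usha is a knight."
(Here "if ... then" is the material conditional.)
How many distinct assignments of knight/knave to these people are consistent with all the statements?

Consistent assignments:
  Pia=knight, Omar=knave, Milo=knight, Usha=knave, Vera=knight, Jorah=knave

1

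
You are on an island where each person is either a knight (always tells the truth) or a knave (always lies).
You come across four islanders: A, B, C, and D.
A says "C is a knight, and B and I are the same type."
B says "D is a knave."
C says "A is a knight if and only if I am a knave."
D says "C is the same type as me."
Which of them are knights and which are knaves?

Knights: B and C. Knaves: A and D.

Suppose A is a knight. Then A's statement "C is a knight, and B and I are the same type" would have to be true. Checking the 8 ways to assign the others, none is consistent with every speaker.
(For instance, with B=knight, C=knight, D=knave, C's claim "A is a knight if and only if I am a knave" comes out false where it would need to be true.)
So A must be a knave, making "C is a knight, and B and I are the same type" false. Taking A=knave, B=knight, C=knight, D=knave, each remaining statement checks out:
  B (knight): "D is a knave" — true. ✓
  C (knight): "A is a knight if and only if I am a knave" — true. ✓
  D (knave): "C is the same type as me" — false. ✓
This is the unique consistent assignment.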